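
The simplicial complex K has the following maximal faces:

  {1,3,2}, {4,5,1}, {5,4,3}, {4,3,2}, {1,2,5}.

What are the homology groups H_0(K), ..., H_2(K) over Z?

H_0 ≅ Z,  H_1 ≅ Z,  H_2 = 0.

Order the vertices as 1 < 2 < 3 < 4 < 5. Listing each simplex with vertices in this order, K has dimension 2 with simplices:

  0-simplices (5): [1], [2], [3], [4], [5]
  1-simplices (10): [1,2], [1,3], [1,4], [1,5], [2,3], [2,4], [2,5], [3,4], [3,5], [4,5]
  2-simplices (5): [1,2,3], [1,2,5], [1,4,5], [2,3,4], [3,4,5]

Hence C_0 ≅ Z^5, C_1 ≅ Z^10, C_2 ≅ Z^5.

The boundary map ∂_1: C_1 → C_0 is given by ∂[p,q] = [q] − [p]. For instance
  ∂[2,3] = [3] − [2].
As a 5×10 matrix over Z this has rank 4, with invariant factors (1,1,1,1).

Boundary ∂_2: C_2 → C_1 acts by ∂[p,q,r] = [q,r] − [p,r] + [p,q]. For instance
  ∂[1,2,5] = [2,5] − [1,5] + [1,2],
  ∂[3,4,5] = [4,5] − [3,5] + [3,4].
As a 10×5 matrix over Z this has rank 5, with invariant factors (1,1,1,1,1).

From H_k ≅ ker(∂_k) / im(∂_{k+1}) we obtain:

  H_0: rank C_0 − rank ∂_1 = 5 − 4 = 1, and the invariant factors of ∂_1 are all 1, so H_0 ≅ Z.
  H_1: rank ker ∂_1 − rank ∂_2 = (10 − 4) − 5 = 1, and the invariant factors of ∂_2 are all 1, so H_1 ≅ Z.
  H_2: rank ker ∂_2 − rank ∂_3 = (5 − 5) − 0 = 0, and there is no ∂_3, so H_2 ≅ 0.

As a check, the Euler characteristic is 5 − 10 + 5 = 0, which agrees with 1 − 1 + 0 = 0.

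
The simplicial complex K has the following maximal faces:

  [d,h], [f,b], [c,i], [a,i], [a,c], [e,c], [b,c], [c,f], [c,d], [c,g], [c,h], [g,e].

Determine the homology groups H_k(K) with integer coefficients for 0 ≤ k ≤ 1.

Fix the vertex order a < b < c < d < e < f < g < h < i and write every simplex with vertices in increasing order. Then dim K = 1 and the simplices of K are:

  0-simplices (9): a, b, c, d, e, f, g, h, i
  1-simplices (12): ac, ai, bc, bf, cd, ce, cf, cg, ch, ci, dh, eg

Hence C_0 ≅ Z^9, C_1 ≅ Z^12.

The boundary map ∂_1: C_1 → C_0 sends each edge [p,q] (with p < q) to q − p. For instance
  ∂ci = i − c.
The resulting 9×12 matrix has rank 8, and its Smith normal form has invariant factors (1,1,1,1,1,1,1,1).

From H_k ≅ ker(∂_k) / im(∂_{k+1}) we obtain:

  H_0: rank C_0 − rank ∂_1 = 9 − 8 = 1, and the invariant factors of ∂_1 are all 1, so H_0 ≅ Z.
  H_1: rank ker ∂_1 − rank ∂_2 = (12 − 8) − 0 = 4, and there is no ∂_2, so H_1 ≅ Z^4.

As a check, the Euler characteristic is 9 − 12 = -3, which agrees with 1 − 4 = -3.
(K is a triangulation of a wedge of 4 circles.)

H_0 ≅ Z,  H_1 ≅ Z^4.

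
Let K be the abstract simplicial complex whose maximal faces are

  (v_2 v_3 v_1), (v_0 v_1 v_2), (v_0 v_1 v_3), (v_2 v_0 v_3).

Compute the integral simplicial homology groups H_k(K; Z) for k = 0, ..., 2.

H_0 ≅ Z,  H_1 = 0,  H_2 ≅ Z.

We work with the vertex ordering v_0 < v_1 < v_2 < v_3. The simplices of K, each written with vertices in increasing order, are:

  0-simplices (4): [v_0], [v_1], [v_2], [v_3]
  1-simplices (6): [v_0,v_1], [v_0,v_2], [v_0,v_3], [v_1,v_2], [v_1,v_3], [v_2,v_3]
  2-simplices (4): [v_0,v_1,v_2], [v_0,v_1,v_3], [v_0,v_2,v_3], [v_1,v_2,v_3]

so the chain groups are C_0 ≅ Z^4, C_1 ≅ Z^6, C_2 ≅ Z^4.

The boundary map ∂_1: C_1 → C_0 maps an edge to its endpoints' difference, ∂[p,q] = q − p.
This gives a 4×6 integer matrix of rank 3; reducing to Smith normal form yields diagonal entries (1,1,1).

The boundary map ∂_2: C_2 → C_1 sends each 2-simplex [p,q,r] to [q,r] − [p,r] + [p,q]. For instance
  ∂[v_1,v_2,v_3] = [v_2,v_3] − [v_1,v_3] + [v_1,v_2],
  ∂[v_0,v_2,v_3] = [v_2,v_3] − [v_0,v_3] + [v_0,v_2].
The resulting 6×4 matrix has rank 3, and its Smith normal form has invariant factors (1,1,1).

Reading off H_k = ker ∂_k / im ∂_{k+1}:

  H_0: rank C_0 − rank ∂_1 = 4 − 3 = 1, and the invariant factors of ∂_1 are all 1, so H_0 ≅ Z.
  H_1: rank ker ∂_1 − rank ∂_2 = (6 − 3) − 3 = 0, and the invariant factors of ∂_2 are all 1, so H_1 ≅ 0.
  H_2: rank ker ∂_2 − rank ∂_3 = (4 − 3) − 0 = 1, and there is no ∂_3, so H_2 ≅ Z.

(K is a triangulation of the 2-sphere S^2.)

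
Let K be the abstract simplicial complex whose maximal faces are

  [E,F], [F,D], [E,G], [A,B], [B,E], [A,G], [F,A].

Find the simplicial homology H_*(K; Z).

H_0 ≅ Z,  H_1 ≅ Z^2.

Take the total order A < B < D < E < F < G on the vertex set. Then K (dimension 1) consists of the simplices:

  0-simplices (6): A, B, D, E, F, G
  1-simplices (7): AB, AF, AG, BE, DF, EF, EG

giving chain groups C_0 ≅ Z^6, C_1 ≅ Z^7.

Boundary ∂_1: C_1 → C_0 is given by ∂[p,q] = [q] − [p].
The 6×7 boundary matrix has rank 5 and Smith normal form diag(1,1,1,1,1).

Now H_k = ker ∂_k / im ∂_{k+1}, so:

  H_0: rank C_0 − rank ∂_1 = 6 − 5 = 1, and the invariant factors of ∂_1 are all 1, so H_0 = Z.
  H_1: rank ker ∂_1 − rank ∂_2 = (7 − 5) − 0 = 2, and there is no ∂_2, so H_1 = Z^2.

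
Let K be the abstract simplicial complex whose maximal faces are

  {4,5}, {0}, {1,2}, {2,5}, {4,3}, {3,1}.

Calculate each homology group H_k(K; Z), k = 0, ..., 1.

H_0 = Z^2,  H_1 = Z.

We work with the vertex ordering 0 < 1 < 2 < 3 < 4 < 5. The simplices of K, each written with vertices in increasing order, are:

  0-simplices (6): [0], [1], [2], [3], [4], [5]
  1-simplices (5): [1,2], [1,3], [2,5], [3,4], [4,5]

so the chain groups are C_0 ≅ Z^6, C_1 ≅ Z^5.

Boundary ∂_1: C_1 → C_0 sends each edge [p,q] (with p < q) to q − p. For instance
  ∂[3,4] = [4] − [3].
As a 6×5 matrix over Z this has rank 4, with invariant factors (1,1,1,1).

From H_k ≅ ker(∂_k) / im(∂_{k+1}) we obtain:

  H_0: rank C_0 − rank ∂_1 = 6 − 4 = 2, and the invariant factors of ∂_1 are all 1, so H_0 ≅ Z^2.
  H_1: rank ker ∂_1 − rank ∂_2 = (5 − 4) − 0 = 1, and there is no ∂_2, so H_1 ≅ Z.

As a check, the Euler characteristic is 6 − 5 = 1, which agrees with 2 − 1 = 1.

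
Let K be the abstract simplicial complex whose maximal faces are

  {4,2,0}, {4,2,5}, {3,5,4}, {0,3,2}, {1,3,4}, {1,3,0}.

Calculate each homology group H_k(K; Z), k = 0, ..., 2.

Take the total order 0 < 1 < 2 < 3 < 4 < 5 on the vertex set. Then K (dimension 2) consists of the simplices:

  0-simplices (6): [0], [1], [2], [3], [4], [5]
  1-simplices (12): [0,1], [0,2], [0,3], [0,4], [1,3], [1,4], [2,3], [2,4], [2,5], [3,4], [3,5], [4,5]
  2-simplices (6): [0,1,3], [0,2,3], [0,2,4], [1,3,4], [2,4,5], [3,4,5]

giving chain groups C_0 ≅ Z^6, C_1 ≅ Z^12, C_2 ≅ Z^6.

The boundary map ∂_1: C_1 → C_0 maps an edge to its endpoints' difference, ∂[p,q] = q − p. For instance
  ∂[0,1] = [1] − [0].
The resulting 6×12 matrix has rank 5, and its Smith normal form has invariant factors (1,1,1,1,1).

The boundary map ∂_2: C_2 → C_1 maps a triangle to the signed sum of its edges. For instance
  ∂[1,3,4] = [3,4] − [1,4] + [1,3],
  ∂[0,2,4] = [2,4] − [0,4] + [0,2].
As a 12×6 matrix over Z this has rank 6, with invariant factors (1,1,1,1,1,1).

Now H_k = ker ∂_k / im ∂_{k+1}, so:

  H_0: rank C_0 − rank ∂_1 = 6 − 5 = 1, and the invariant factors of ∂_1 are all 1, so H_0 ≅ Z.
  H_1: rank ker ∂_1 − rank ∂_2 = (12 − 5) − 6 = 1, and the invariant factors of ∂_2 are all 1, so H_1 ≅ Z.
  H_2: rank ker ∂_2 − rank ∂_3 = (6 − 6) − 0 = 0, and there is no ∂_3, so H_2 ≅ 0.

(K is a triangulation of the cylinder S^1 x I.)

H_0 ≅ Z,  H_1 ≅ Z,  H_2 = 0.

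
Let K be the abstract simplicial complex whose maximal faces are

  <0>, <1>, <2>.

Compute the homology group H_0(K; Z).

H_0 ≅ Z^3.

Fix the vertex order 0 < 1 < 2 and write every simplex with vertices in increasing order. Then dim K = 0 and the simplices of K are:

  0-simplices (3): [0], [1], [2]

so the chain groups are C_0 ≅ Z^3.

Now H_k = ker ∂_k / im ∂_{k+1}, so:

  H_0: rank C_0 − rank ∂_1 = 3 − 0 = 3, and there is no ∂_1, so H_0 = Z^3.

(K is a triangulation of a set of 3 points.)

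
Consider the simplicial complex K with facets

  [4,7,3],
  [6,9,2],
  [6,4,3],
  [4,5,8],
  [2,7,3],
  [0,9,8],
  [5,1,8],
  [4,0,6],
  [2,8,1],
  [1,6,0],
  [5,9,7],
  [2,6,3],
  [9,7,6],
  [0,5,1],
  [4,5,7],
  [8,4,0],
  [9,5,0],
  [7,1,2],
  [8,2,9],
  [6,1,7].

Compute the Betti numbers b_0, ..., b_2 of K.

b_0 = 1, b_1 = 1, b_2 = 0.

Fix the vertex order 0 < 1 < 2 < 3 < 4 < 5 < 6 < 7 < 8 < 9 and write every simplex with vertices in increasing order. Then dim K = 2 and the simplices of K are:

  0-simplices (10): [0], [1], [2], [3], [4], [5], [6], [7], [8], [9]
  1-simplices (30): (30 of them)
  2-simplices (20): (20 of them)

giving chain groups C_0 ≅ Z^10, C_1 ≅ Z^30, C_2 ≅ Z^20.

The boundary map ∂_1: C_1 → C_0 maps an edge to its endpoints' difference, ∂[p,q] = q − p.
The resulting 10×30 matrix has rank 9, and its Smith normal form has invariant factors (1,1,1,1,1,1,1,1,1).

Boundary ∂_2: C_2 → C_1 acts by ∂[p,q,r] = [q,r] − [p,r] + [p,q]. For instance
  ∂[4,5,8] = [5,8] − [4,8] + [4,5],
  ∂[2,3,6] = [3,6] − [2,6] + [2,3].
The resulting 30×20 matrix has rank 20, and its Smith normal form has invariant factors (1,1,1,1,1,1,1,1,1,1,1,1,1,1,1,1,1,1,1,2).

Reading off H_k = ker ∂_k / im ∂_{k+1}:

  H_0: rank C_0 − rank ∂_1 = 10 − 9 = 1, and the invariant factors of ∂_1 are all 1, so H_0 = Z.
  H_1: rank ker ∂_1 − rank ∂_2 = (30 − 9) − 20 = 1, and ∂_2 has invariant factor 2 > 1, so H_1 = Z × Z/2.
  H_2: rank ker ∂_2 − rank ∂_3 = (20 − 20) − 0 = 0, and there is no ∂_3, so H_2 = 0.

Hence the Betti numbers are b_0 = 1, b_1 = 1, b_2 = 0.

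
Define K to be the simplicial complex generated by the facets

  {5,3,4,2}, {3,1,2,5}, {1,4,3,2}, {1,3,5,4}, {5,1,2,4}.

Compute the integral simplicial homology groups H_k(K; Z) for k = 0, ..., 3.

H_0 = Z,  H_1 = 0,  H_2 = 0,  H_3 = Z.

Order the vertices as 1 < 2 < 3 < 4 < 5. Listing each simplex with vertices in this order, K has dimension 3 with simplices:

  0-simplices (5): [1], [2], [3], [4], [5]
  1-simplices (10): [1,2], [1,3], [1,4], [1,5], [2,3], [2,4], [2,5], [3,4], [3,5], [4,5]
  2-simplices (10): [1,2,3], [1,2,4], [1,2,5], [1,3,4], [1,3,5], [1,4,5], [2,3,4], [2,3,5], [2,4,5], [3,4,5]
  3-simplices (5): [1,2,3,4], [1,2,3,5], [1,2,4,5], [1,3,4,5], [2,3,4,5]

so the chain groups are C_0 ≅ Z^5, C_1 ≅ Z^10, C_2 ≅ Z^10, C_3 ≅ Z^5.

∂_1: C_1 → C_0 is given by ∂[p,q] = [q] − [p].
This gives a 5×10 integer matrix of rank 4; reducing to Smith normal form yields diagonal entries (1,1,1,1).

∂_2: C_2 → C_1 maps a triangle to the signed sum of its edges. For instance
  ∂[2,4,5] = [4,5] − [2,5] + [2,4],
  ∂[2,3,4] = [3,4] − [2,4] + [2,3].
This gives a 10×10 integer matrix of rank 6; reducing to Smith normal form yields diagonal entries (1,1,1,1,1,1).

Boundary ∂_3: C_3 → C_2 sends each 3-simplex σ to the alternating sum Σ_i (−1)^i (σ with its i-th vertex removed). For instance
  ∂[2,3,4,5] = [3,4,5] − [2,4,5] + [2,3,5] − [2,3,4],
  ∂[1,2,4,5] = [2,4,5] − [1,4,5] + [1,2,5] − [1,2,4].
The 10×5 boundary matrix has rank 4 and Smith normal form diag(1,1,1,1).

Now H_k = ker ∂_k / im ∂_{k+1}, so:

  H_0: rank C_0 − rank ∂_1 = 5 − 4 = 1, and the invariant factors of ∂_1 are all 1, so H_0 ≅ Z.
  H_1: rank ker ∂_1 − rank ∂_2 = (10 − 4) − 6 = 0, and the invariant factors of ∂_2 are all 1, so H_1 ≅ 0.
  H_2: rank ker ∂_2 − rank ∂_3 = (10 − 6) − 4 = 0, and the invariant factors of ∂_3 are all 1, so H_2 ≅ 0.
  H_3: rank ker ∂_3 − rank ∂_4 = (5 − 4) − 0 = 1, and there is no ∂_4, so H_3 ≅ Z.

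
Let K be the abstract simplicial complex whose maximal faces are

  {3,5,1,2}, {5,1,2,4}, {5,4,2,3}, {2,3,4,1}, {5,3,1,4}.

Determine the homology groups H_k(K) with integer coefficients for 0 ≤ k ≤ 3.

K has 5 vertices, 10 edges, 10 triangles, 5 3-simplices.
rank ∂_0 = 0, rank ∂_1 = 4 ⇒ b_0 = 5 − 0 − 4 = 1; all invariant factors of ∂_1 are 1 so no torsion. So H_0 = Z.
rank ∂_1 = 4, rank ∂_2 = 6 ⇒ b_1 = 10 − 4 − 6 = 0; all invariant factors of ∂_2 are 1 so no torsion. So H_1 = 0.
rank ∂_2 = 6, rank ∂_3 = 4 ⇒ b_2 = 10 − 6 − 4 = 0; all invariant factors of ∂_3 are 1 so no torsion. So H_2 = 0.
rank ∂_3 = 4, rank ∂_4 = 0 ⇒ b_3 = 5 − 4 − 0 = 1. So H_3 = Z.

H_0 = Z,  H_1 = 0,  H_2 = 0,  H_3 = Z.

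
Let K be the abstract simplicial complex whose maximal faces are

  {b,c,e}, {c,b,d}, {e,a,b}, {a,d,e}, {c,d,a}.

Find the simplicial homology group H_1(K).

H_1 = Z.

K has 5 vertices, 10 edges, 5 triangles.
rank ∂_1 = 4, rank ∂_2 = 5 ⇒ b_1 = 10 − 4 − 5 = 1; all invariant factors of ∂_2 are 1 so no torsion. So H_1 = Z.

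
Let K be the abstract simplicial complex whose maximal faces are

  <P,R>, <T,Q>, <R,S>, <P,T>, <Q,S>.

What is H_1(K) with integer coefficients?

We work with the vertex ordering P < Q < R < S < T. The simplices of K, each written with vertices in increasing order, are:

  0-simplices (5): P, Q, R, S, T
  1-simplices (5): PR, PT, QS, QT, RS

so the chain groups are C_0 ≅ Z^5, C_1 ≅ Z^5.

∂_1: C_1 → C_0 maps an edge to its endpoints' difference, ∂[p,q] = q − p. For instance
  ∂PT = T − P.
The 5×5 boundary matrix has rank 4 and Smith normal form diag(1,1,1,1).

Computing H_k = (kernel of ∂_k) / (image of ∂_{k+1}):

  H_1: rank ker ∂_1 − rank ∂_2 = (5 − 4) − 0 = 1, and there is no ∂_2, so H_1 = Z.

H_1 = Z.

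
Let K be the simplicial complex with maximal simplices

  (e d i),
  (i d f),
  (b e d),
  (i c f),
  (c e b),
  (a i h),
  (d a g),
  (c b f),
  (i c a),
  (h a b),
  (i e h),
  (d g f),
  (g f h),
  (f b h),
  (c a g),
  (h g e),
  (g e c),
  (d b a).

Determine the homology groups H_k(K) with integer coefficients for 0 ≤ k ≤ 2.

We work with the vertex ordering a < b < c < d < e < f < g < h < i. The simplices of K, each written with vertices in increasing order, are:

  0-simplices (9): a, b, c, d, e, f, g, h, i
  1-simplices (27): ab, ac, ad, ag, ah, ai, bc, bd, be, bf, bh, ce, cf, cg, ci, de, df, dg, di, eg, eh, ei, fg, fh, fi, gh, hi
  2-simplices (18): abd, abh, acg, aci, adg, ahi, bce, bcf, bde, bfh, ceg, cfi, dei, dfg, dfi, egh, ehi, fgh

Hence C_0 ≅ Z^9, C_1 ≅ Z^27, C_2 ≅ Z^18.

The boundary map ∂_1: C_1 → C_0 maps an edge to its endpoints' difference, ∂[p,q] = q − p. For instance
  ∂ad = d − a.
This gives a 9×27 integer matrix of rank 8; reducing to Smith normal form yields diagonal entries (1,1,1,1,1,1,1,1).

The boundary map ∂_2: C_2 → C_1 sends each 2-simplex [p,q,r] to [q,r] − [p,r] + [p,q]. For instance
  ∂dfg = fg − dg + df,
  ∂dfi = fi − di + df.
This gives a 27×18 integer matrix of rank 17; reducing to Smith normal form yields diagonal entries (1,1,1,1,1,1,1,1,1,1,1,1,1,1,1,1,1).

Now H_k = ker ∂_k / im ∂_{k+1}, so:

  H_0: rank C_0 − rank ∂_1 = 9 − 8 = 1, and the invariant factors of ∂_1 are all 1, so H_0 = Z.
  H_1: rank ker ∂_1 − rank ∂_2 = (27 − 8) − 17 = 2, and the invariant factors of ∂_2 are all 1, so H_1 = Z^2.
  H_2: rank ker ∂_2 − rank ∂_3 = (18 − 17) − 0 = 1, and there is no ∂_3, so H_2 = Z.

As a check, the Euler characteristic is 9 − 27 + 18 = 0, which agrees with 1 − 2 + 1 = 0.
(K is a triangulation of the torus T^2.)

H_0 ≅ Z,  H_1 ≅ Z^2,  H_2 ≅ Z.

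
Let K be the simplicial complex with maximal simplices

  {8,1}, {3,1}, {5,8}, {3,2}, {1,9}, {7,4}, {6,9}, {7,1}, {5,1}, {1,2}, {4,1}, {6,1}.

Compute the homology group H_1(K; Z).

H_1 = Z^4.

Fix the vertex order 1 < 2 < 3 < 4 < 5 < 6 < 7 < 8 < 9 and write every simplex with vertices in increasing order. Then dim K = 1 and the simplices of K are:

  0-simplices (9): [1], [2], [3], [4], [5], [6], [7], [8], [9]
  1-simplices (12): [1,2], [1,3], [1,4], [1,5], [1,6], [1,7], [1,8], [1,9], [2,3], [4,7], [5,8], [6,9]

giving chain groups C_0 ≅ Z^9, C_1 ≅ Z^12.

∂_1: C_1 → C_0 is given by ∂[p,q] = [q] − [p]. For instance
  ∂[4,7] = [7] − [4].
The resulting 9×12 matrix has rank 8, and its Smith normal form has invariant factors (1,1,1,1,1,1,1,1).

Now H_k = ker ∂_k / im ∂_{k+1}, so:

  H_1: rank ker ∂_1 − rank ∂_2 = (12 − 8) − 0 = 4, and there is no ∂_2, so H_1 = Z^4.

(K is a triangulation of a wedge of 4 circles.)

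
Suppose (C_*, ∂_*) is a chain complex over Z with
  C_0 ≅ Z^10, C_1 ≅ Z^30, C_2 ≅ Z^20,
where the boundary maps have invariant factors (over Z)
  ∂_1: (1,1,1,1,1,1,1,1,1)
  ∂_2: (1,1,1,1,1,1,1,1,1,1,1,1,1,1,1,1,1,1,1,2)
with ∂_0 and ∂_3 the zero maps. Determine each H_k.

H_0: b_0 = 10 − 0 − 9 = 1; torsion from ∂_1 factors > 1: none. So H_0 = Z.
H_1: b_1 = 30 − 9 − 20 = 1; torsion from ∂_2 factors > 1: [2]. So H_1 = Z ⊕ Z/2Z.
H_2: b_2 = 20 − 20 − 0 = 0; torsion from ∂_3 factors > 1: none. So H_2 = 0.

H_0 = Z,  H_1 = Z ⊕ Z/2Z,  H_2 = 0.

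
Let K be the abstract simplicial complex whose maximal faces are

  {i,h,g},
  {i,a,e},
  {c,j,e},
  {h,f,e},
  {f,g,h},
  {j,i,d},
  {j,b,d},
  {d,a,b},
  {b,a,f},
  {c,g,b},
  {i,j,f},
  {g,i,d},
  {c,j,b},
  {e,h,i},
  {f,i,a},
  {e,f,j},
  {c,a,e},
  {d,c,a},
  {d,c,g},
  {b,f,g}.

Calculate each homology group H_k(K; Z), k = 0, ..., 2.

H_0 ≅ Z,  H_1 ≅ Z ⊕ Z_2,  H_2 = 0.

Order the vertices as a < b < c < d < e < f < g < h < i < j. Listing each simplex with vertices in this order, K has dimension 2 with simplices:

  0-simplices (10): a, b, c, d, e, f, g, h, i, j
  1-simplices (30): ab, ac, ad, ae, af, ai, bc, bd, bf, bg, bj, cd, ce, cg, cj, dg, di, dj, ef, eh, ei, ej, fg, fh, fi, fj, gh, gi, hi, ij
  2-simplices (20): abd, abf, acd, ace, aei, afi, bcg, bcj, bdj, bfg, cdg, cej, dgi, dij, efh, efj, ehi, fgh, fij, ghi

Hence C_0 ≅ Z^10, C_1 ≅ Z^30, C_2 ≅ Z^20.

∂_1: C_1 → C_0 is given by ∂[p,q] = [q] − [p]. For instance
  ∂af = f − a.
This gives a 10×30 integer matrix of rank 9; reducing to Smith normal form yields diagonal entries (1,1,1,1,1,1,1,1,1).

Boundary ∂_2: C_2 → C_1 maps a triangle to the signed sum of its edges. For instance
  ∂efh = fh − eh + ef,
  ∂dij = ij − dj + di.
This gives a 30×20 integer matrix of rank 20; reducing to Smith normal form yields diagonal entries (1,1,1,1,1,1,1,1,1,1,1,1,1,1,1,1,1,1,1,2).

Computing H_k = (kernel of ∂_k) / (image of ∂_{k+1}):

  H_0: rank C_0 − rank ∂_1 = 10 − 9 = 1, and the invariant factors of ∂_1 are all 1, so H_0 ≅ Z.
  H_1: rank ker ∂_1 − rank ∂_2 = (30 − 9) − 20 = 1, and ∂_2 has invariant factor 2 > 1, so H_1 ≅ Z ⊕ Z_2.
  H_2: rank ker ∂_2 − rank ∂_3 = (20 − 20) − 0 = 0, and there is no ∂_3, so H_2 ≅ 0.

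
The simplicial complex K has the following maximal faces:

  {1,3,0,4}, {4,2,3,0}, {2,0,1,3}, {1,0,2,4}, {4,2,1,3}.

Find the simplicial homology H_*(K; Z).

H_0 ≅ Z,  H_1 = 0,  H_2 = 0,  H_3 ≅ Z.

We work with the vertex ordering 0 < 1 < 2 < 3 < 4. The simplices of K, each written with vertices in increasing order, are:

  0-simplices (5): [0], [1], [2], [3], [4]
  1-simplices (10): [0,1], [0,2], [0,3], [0,4], [1,2], [1,3], [1,4], [2,3], [2,4], [3,4]
  2-simplices (10): [0,1,2], [0,1,3], [0,1,4], [0,2,3], [0,2,4], [0,3,4], [1,2,3], [1,2,4], [1,3,4], [2,3,4]
  3-simplices (5): [0,1,2,3], [0,1,2,4], [0,1,3,4], [0,2,3,4], [1,2,3,4]

Hence C_0 ≅ Z^5, C_1 ≅ Z^10, C_2 ≅ Z^10, C_3 ≅ Z^5.

The boundary map ∂_1: C_1 → C_0 is given by ∂[p,q] = [q] − [p].
This gives a 5×10 integer matrix of rank 4; reducing to Smith normal form yields diagonal entries (1,1,1,1).

The boundary map ∂_2: C_2 → C_1 sends each 2-simplex [p,q,r] to [q,r] − [p,r] + [p,q]. For instance
  ∂[1,3,4] = [3,4] − [1,4] + [1,3],
  ∂[0,3,4] = [3,4] − [0,4] + [0,3].
The resulting 10×10 matrix has rank 6, and its Smith normal form has invariant factors (1,1,1,1,1,1).

∂_3: C_3 → C_2 sends each 3-simplex σ to the alternating sum Σ_i (−1)^i (σ with its i-th vertex removed). For instance
  ∂[0,2,3,4] = [2,3,4] − [0,3,4] + [0,2,4] − [0,2,3],
  ∂[0,1,3,4] = [1,3,4] − [0,3,4] + [0,1,4] − [0,1,3].
The 10×5 boundary matrix has rank 4 and Smith normal form diag(1,1,1,1).

From H_k ≅ ker(∂_k) / im(∂_{k+1}) we obtain:

  H_0: rank C_0 − rank ∂_1 = 5 − 4 = 1, and the invariant factors of ∂_1 are all 1, so H_0 ≅ Z.
  H_1: rank ker ∂_1 − rank ∂_2 = (10 − 4) − 6 = 0, and the invariant factors of ∂_2 are all 1, so H_1 ≅ 0.
  H_2: rank ker ∂_2 − rank ∂_3 = (10 − 6) − 4 = 0, and the invariant factors of ∂_3 are all 1, so H_2 ≅ 0.
  H_3: rank ker ∂_3 − rank ∂_4 = (5 − 4) − 0 = 1, and there is no ∂_4, so H_3 ≅ Z.

As a check, the Euler characteristic is 5 − 10 + 10 − 5 = 0, which agrees with 1 − 0 + 0 − 1 = 0.
(K is a triangulation of the 3-sphere S^3.)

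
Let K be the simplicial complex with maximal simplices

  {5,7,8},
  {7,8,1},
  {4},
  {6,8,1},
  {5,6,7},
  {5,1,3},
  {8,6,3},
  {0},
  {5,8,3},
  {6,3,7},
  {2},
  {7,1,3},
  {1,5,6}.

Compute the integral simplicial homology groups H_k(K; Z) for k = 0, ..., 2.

We work with the vertex ordering 0 < 1 < 2 < 3 < 4 < 5 < 6 < 7 < 8. The simplices of K, each written with vertices in increasing order, are:

  0-simplices (9): [0], [1], [2], [3], [4], [5], [6], [7], [8]
  1-simplices (15): [1,3], [1,5], [1,6], [1,7], [1,8], [3,5], [3,6], [3,7], [3,8], [5,6], [5,7], [5,8], [6,7], [6,8], [7,8]
  2-simplices (10): [1,3,5], [1,3,7], [1,5,6], [1,6,8], [1,7,8], [3,5,8], [3,6,7], [3,6,8], [5,6,7], [5,7,8]

Hence C_0 ≅ Z^9, C_1 ≅ Z^15, C_2 ≅ Z^10.

The boundary map ∂_1: C_1 → C_0 is given by ∂[p,q] = [q] − [p].
The resulting 9×15 matrix has rank 5, and its Smith normal form has invariant factors (1,1,1,1,1).

Boundary ∂_2: C_2 → C_1 sends each 2-simplex [p,q,r] to [q,r] − [p,r] + [p,q]. For instance
  ∂[1,5,6] = [5,6] − [1,6] + [1,5],
  ∂[3,6,8] = [6,8] − [3,8] + [3,6].
This gives a 15×10 integer matrix of rank 10; reducing to Smith normal form yields diagonal entries (1,1,1,1,1,1,1,1,1,2).

From H_k ≅ ker(∂_k) / im(∂_{k+1}) we obtain:

  H_0: rank C_0 − rank ∂_1 = 9 − 5 = 4, and the invariant factors of ∂_1 are all 1, so H_0 ≅ Z^4.
  H_1: rank ker ∂_1 − rank ∂_2 = (15 − 5) − 10 = 0, and ∂_2 has invariant factor 2 > 1, so H_1 ≅ Z_2.
  H_2: rank ker ∂_2 − rank ∂_3 = (10 − 10) − 0 = 0, and there is no ∂_3, so H_2 ≅ 0.

(K is a triangulation of the disjoint union of a set of 3 points and the real projective plane RP^2.)

H_0 ≅ Z^4,  H_1 ≅ Z_2,  H_2 = 0.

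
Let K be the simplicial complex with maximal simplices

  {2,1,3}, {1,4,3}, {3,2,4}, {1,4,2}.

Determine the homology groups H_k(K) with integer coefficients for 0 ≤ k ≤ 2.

H_0 ≅ Z,  H_1 = 0,  H_2 ≅ Z.

K has 4 vertices, 6 edges, 4 triangles.
rank ∂_0 = 0, rank ∂_1 = 3 ⇒ b_0 = 4 − 0 − 3 = 1; all invariant factors of ∂_1 are 1 so no torsion. So H_0 ≅ Z.
rank ∂_1 = 3, rank ∂_2 = 3 ⇒ b_1 = 6 − 3 − 3 = 0; all invariant factors of ∂_2 are 1 so no torsion. So H_1 ≅ 0.
rank ∂_2 = 3, rank ∂_3 = 0 ⇒ b_2 = 4 − 3 − 0 = 1. So H_2 ≅ Z.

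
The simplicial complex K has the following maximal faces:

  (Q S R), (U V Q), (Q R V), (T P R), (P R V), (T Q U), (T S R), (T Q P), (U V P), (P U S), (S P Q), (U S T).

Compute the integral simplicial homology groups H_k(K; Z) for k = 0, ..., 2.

Order the vertices as P < Q < R < S < T < U < V. Listing each simplex with vertices in this order, K has dimension 2 with simplices:

  0-simplices (7): P, Q, R, S, T, U, V
  1-simplices (18): PQ, PR, PS, PT, PU, PV, QR, QS, QT, QU, QV, RS, RT, RV, ST, SU, TU, UV
  2-simplices (12): PQS, PQT, PRT, PRV, PSU, PUV, QRS, QRV, QTU, QUV, RST, STU

so the chain groups are C_0 ≅ Z^7, C_1 ≅ Z^18, C_2 ≅ Z^12.

∂_1: C_1 → C_0 maps an edge to its endpoints' difference, ∂[p,q] = q − p. For instance
  ∂PV = V − P.
The 7×18 boundary matrix has rank 6 and Smith normal form diag(1,1,1,1,1,1).

∂_2: C_2 → C_1 sends each 2-simplex [p,q,r] to [q,r] − [p,r] + [p,q]. For instance
  ∂PQT = QT − PT + PQ,
  ∂PRT = RT − PT + PR.
The 18×12 boundary matrix has rank 12 and Smith normal form diag(1,1,1,1,1,1,1,1,1,1,1,2).

Reading off H_k = ker ∂_k / im ∂_{k+1}:

  H_0: rank C_0 − rank ∂_1 = 7 − 6 = 1, and the invariant factors of ∂_1 are all 1, so H_0 = Z.
  H_1: rank ker ∂_1 − rank ∂_2 = (18 − 6) − 12 = 0, and ∂_2 has invariant factor 2 > 1, so H_1 = Z/2Z.
  H_2: rank ker ∂_2 − rank ∂_3 = (12 − 12) − 0 = 0, and there is no ∂_3, so H_2 = 0.

(K is a triangulation of the real projective plane RP^2.)

H_0 = Z,  H_1 = Z/2Z,  H_2 = 0.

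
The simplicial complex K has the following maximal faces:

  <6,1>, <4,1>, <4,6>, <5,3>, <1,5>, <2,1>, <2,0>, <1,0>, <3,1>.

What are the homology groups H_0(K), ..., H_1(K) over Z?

Fix the vertex order 0 < 1 < 2 < 3 < 4 < 5 < 6 and write every simplex with vertices in increasing order. Then dim K = 1 and the simplices of K are:

  0-simplices (7): [0], [1], [2], [3], [4], [5], [6]
  1-simplices (9): [0,1], [0,2], [1,2], [1,3], [1,4], [1,5], [1,6], [3,5], [4,6]

so the chain groups are C_0 ≅ Z^7, C_1 ≅ Z^9.

The boundary map ∂_1: C_1 → C_0 is given by ∂[p,q] = [q] − [p].
The resulting 7×9 matrix has rank 6, and its Smith normal form has invariant factors (1,1,1,1,1,1).

Computing H_k = (kernel of ∂_k) / (image of ∂_{k+1}):

  H_0: rank C_0 − rank ∂_1 = 7 − 6 = 1, and the invariant factors of ∂_1 are all 1, so H_0 = Z.
  H_1: rank ker ∂_1 − rank ∂_2 = (9 − 6) − 0 = 3, and there is no ∂_2, so H_1 = Z^3.

As a check, the Euler characteristic is 7 − 9 = -2, which agrees with 1 − 3 = -2.
(K is a triangulation of a wedge of 3 circles.)

H_0 = Z,  H_1 = Z^3.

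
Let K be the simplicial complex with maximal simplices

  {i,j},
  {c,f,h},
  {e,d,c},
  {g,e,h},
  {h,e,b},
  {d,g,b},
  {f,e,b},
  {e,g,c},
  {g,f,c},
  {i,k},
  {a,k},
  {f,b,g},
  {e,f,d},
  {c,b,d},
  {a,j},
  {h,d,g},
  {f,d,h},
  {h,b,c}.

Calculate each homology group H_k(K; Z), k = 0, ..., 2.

Fix the vertex order a < b < c < d < e < f < g < h < i < j < k and write every simplex with vertices in increasing order. Then dim K = 2 and the simplices of K are:

  0-simplices (11): a, b, c, d, e, f, g, h, i, j, k
  1-simplices (25): aj, ak, bc, bd, be, bf, bg, bh, cd, ce, cf, cg, ch, de, df, dg, dh, ef, eg, eh, fg, fh, gh, ij, ik
  2-simplices (14): bcd, bch, bdg, bef, beh, bfg, cde, ceg, cfg, cfh, def, dfh, dgh, egh

giving chain groups C_0 ≅ Z^11, C_1 ≅ Z^25, C_2 ≅ Z^14.

Boundary ∂_1: C_1 → C_0 is given by ∂[p,q] = [q] − [p]. For instance
  ∂cd = d − c.
The resulting 11×25 matrix has rank 9, and its Smith normal form has invariant factors (1,1,1,1,1,1,1,1,1).

Boundary ∂_2: C_2 → C_1 acts by ∂[p,q,r] = [q,r] − [p,r] + [p,q]. For instance
  ∂bdg = dg − bg + bd,
  ∂beh = eh − bh + be.
This gives a 25×14 integer matrix of rank 13; reducing to Smith normal form yields diagonal entries (1,1,1,1,1,1,1,1,1,1,1,1,1).

From H_k ≅ ker(∂_k) / im(∂_{k+1}) we obtain:

  H_0: rank C_0 − rank ∂_1 = 11 − 9 = 2, and the invariant factors of ∂_1 are all 1, so H_0 = Z^2.
  H_1: rank ker ∂_1 − rank ∂_2 = (25 − 9) − 13 = 3, and the invariant factors of ∂_2 are all 1, so H_1 = Z^3.
  H_2: rank ker ∂_2 − rank ∂_3 = (14 − 13) − 0 = 1, and there is no ∂_3, so H_2 = Z.

H_0 = Z^2,  H_1 = Z^3,  H_2 = Z.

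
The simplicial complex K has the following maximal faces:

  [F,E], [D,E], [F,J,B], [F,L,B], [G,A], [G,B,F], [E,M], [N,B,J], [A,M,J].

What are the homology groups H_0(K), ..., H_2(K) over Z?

K has 10 vertices, 16 edges, 5 triangles.
rank ∂_0 = 0, rank ∂_1 = 9 ⇒ b_0 = 10 − 0 − 9 = 1; all invariant factors of ∂_1 are 1 so no torsion. So H_0 ≅ Z.
rank ∂_1 = 9, rank ∂_2 = 5 ⇒ b_1 = 16 − 9 − 5 = 2; all invariant factors of ∂_2 are 1 so no torsion. So H_1 ≅ Z^2.
rank ∂_2 = 5, rank ∂_3 = 0 ⇒ b_2 = 5 − 5 − 0 = 0. So H_2 ≅ 0.

H_0 = Z,  H_1 = Z^2,  H_2 = 0.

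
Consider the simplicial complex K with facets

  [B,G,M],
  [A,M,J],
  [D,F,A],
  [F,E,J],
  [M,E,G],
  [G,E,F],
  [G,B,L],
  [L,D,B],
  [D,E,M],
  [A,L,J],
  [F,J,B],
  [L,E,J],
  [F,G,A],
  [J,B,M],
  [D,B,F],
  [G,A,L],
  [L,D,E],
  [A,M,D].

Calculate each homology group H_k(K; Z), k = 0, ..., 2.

H_0 = Z,  H_1 = Z^2,  H_2 = Z.

Fix the vertex order A < B < D < E < F < G < J < L < M and write every simplex with vertices in increasing order. Then dim K = 2 and the simplices of K are:

  0-simplices (9): A, B, D, E, F, G, J, L, M
  1-simplices (27): AD, AF, AG, AJ, AL, AM, BD, BF, BG, BJ, BL, BM, DE, DF, DL, DM, EF, EG, EJ, EL, EM, FG, FJ, GL, GM, JL, JM
  2-simplices (18): ADF, ADM, AFG, AGL, AJL, AJM, BDF, BDL, BFJ, BGL, BGM, BJM, DEL, DEM, EFG, EFJ, EGM, EJL

so the chain groups are C_0 ≅ Z^9, C_1 ≅ Z^27, C_2 ≅ Z^18.

The boundary map ∂_1: C_1 → C_0 maps an edge to its endpoints' difference, ∂[p,q] = q − p. For instance
  ∂GM = M − G.
This gives a 9×27 integer matrix of rank 8; reducing to Smith normal form yields diagonal entries (1,1,1,1,1,1,1,1).

The boundary map ∂_2: C_2 → C_1 maps a triangle to the signed sum of its edges. For instance
  ∂BFJ = FJ − BJ + BF,
  ∂BJM = JM − BM + BJ.
The 27×18 boundary matrix has rank 17 and Smith normal form diag(1,1,1,1,1,1,1,1,1,1,1,1,1,1,1,1,1).

From H_k ≅ ker(∂_k) / im(∂_{k+1}) we obtain:

  H_0: rank C_0 − rank ∂_1 = 9 − 8 = 1, and the invariant factors of ∂_1 are all 1, so H_0 = Z.
  H_1: rank ker ∂_1 − rank ∂_2 = (27 − 8) − 17 = 2, and the invariant factors of ∂_2 are all 1, so H_1 = Z^2.
  H_2: rank ker ∂_2 − rank ∂_3 = (18 − 17) − 0 = 1, and there is no ∂_3, so H_2 = Z.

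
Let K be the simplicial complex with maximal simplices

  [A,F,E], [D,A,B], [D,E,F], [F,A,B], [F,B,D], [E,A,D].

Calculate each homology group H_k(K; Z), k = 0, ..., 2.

Order the vertices as A < B < D < E < F. Listing each simplex with vertices in this order, K has dimension 2 with simplices:

  0-simplices (5): A, B, D, E, F
  1-simplices (9): AB, AD, AE, AF, BD, BF, DE, DF, EF
  2-simplices (6): ABD, ABF, ADE, AEF, BDF, DEF

so the chain groups are C_0 ≅ Z^5, C_1 ≅ Z^9, C_2 ≅ Z^6.

Boundary ∂_1: C_1 → C_0 sends each edge [p,q] (with p < q) to q − p. For instance
  ∂AD = D − A.
This gives a 5×9 integer matrix of rank 4; reducing to Smith normal form yields diagonal entries (1,1,1,1).

∂_2: C_2 → C_1 maps a triangle to the signed sum of its edges. For instance
  ∂BDF = DF − BF + BD,
  ∂ABF = BF − AF + AB.
The 9×6 boundary matrix has rank 5 and Smith normal form diag(1,1,1,1,1).

Reading off H_k = ker ∂_k / im ∂_{k+1}:

  H_0: rank C_0 − rank ∂_1 = 5 − 4 = 1, and the invariant factors of ∂_1 are all 1, so H_0 ≅ Z.
  H_1: rank ker ∂_1 − rank ∂_2 = (9 − 4) − 5 = 0, and the invariant factors of ∂_2 are all 1, so H_1 ≅ 0.
  H_2: rank ker ∂_2 − rank ∂_3 = (6 − 5) − 0 = 1, and there is no ∂_3, so H_2 ≅ Z.

As a check, the Euler characteristic is 5 − 9 + 6 = 2, which agrees with 1 − 0 + 1 = 2.
(K is a triangulation of the 2-sphere S^2.)

H_0 ≅ Z,  H_1 = 0,  H_2 ≅ Z.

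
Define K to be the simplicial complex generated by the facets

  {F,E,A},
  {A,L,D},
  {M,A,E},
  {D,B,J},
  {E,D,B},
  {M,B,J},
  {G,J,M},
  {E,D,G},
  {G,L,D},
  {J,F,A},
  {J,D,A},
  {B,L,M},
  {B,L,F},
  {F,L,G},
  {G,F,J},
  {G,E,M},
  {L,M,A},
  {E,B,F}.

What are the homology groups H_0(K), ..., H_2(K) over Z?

Fix the vertex order A < B < D < E < F < G < J < L < M and write every simplex with vertices in increasing order. Then dim K = 2 and the simplices of K are:

  0-simplices (9): A, B, D, E, F, G, J, L, M
  1-simplices (27): AD, AE, AF, AJ, AL, AM, BD, BE, BF, BJ, BL, BM, DE, DG, DJ, DL, EF, EG, EM, FG, FJ, FL, GJ, GL, GM, JM, LM
  2-simplices (18): ADJ, ADL, AEF, AEM, AFJ, ALM, BDE, BDJ, BEF, BFL, BJM, BLM, DEG, DGL, EGM, FGJ, FGL, GJM

so the chain groups are C_0 ≅ Z^9, C_1 ≅ Z^27, C_2 ≅ Z^18.

The boundary map ∂_1: C_1 → C_0 is given by ∂[p,q] = [q] − [p]. For instance
  ∂FJ = J − F.
As a 9×27 matrix over Z this has rank 8, with invariant factors (1,1,1,1,1,1,1,1).

The boundary map ∂_2: C_2 → C_1 acts by ∂[p,q,r] = [q,r] − [p,r] + [p,q]. For instance
  ∂BDJ = DJ − BJ + BD,
  ∂AEM = EM − AM + AE.
The 27×18 boundary matrix has rank 17 and Smith normal form diag(1,1,1,1,1,1,1,1,1,1,1,1,1,1,1,1,1).

Computing H_k = (kernel of ∂_k) / (image of ∂_{k+1}):

  H_0: rank C_0 − rank ∂_1 = 9 − 8 = 1, and the invariant factors of ∂_1 are all 1, so H_0 ≅ Z.
  H_1: rank ker ∂_1 − rank ∂_2 = (27 − 8) − 17 = 2, and the invariant factors of ∂_2 are all 1, so H_1 ≅ Z^2.
  H_2: rank ker ∂_2 − rank ∂_3 = (18 − 17) − 0 = 1, and there is no ∂_3, so H_2 ≅ Z.

As a check, the Euler characteristic is 9 − 27 + 18 = 0, which agrees with 1 − 2 + 1 = 0.
(K is a triangulation of the torus T^2.)

H_0 ≅ Z,  H_1 ≅ Z^2,  H_2 ≅ Z.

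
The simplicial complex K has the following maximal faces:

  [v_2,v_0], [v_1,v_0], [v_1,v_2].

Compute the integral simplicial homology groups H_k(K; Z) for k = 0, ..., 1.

Take the total order v_0 < v_1 < v_2 on the vertex set. Then K (dimension 1) consists of the simplices:

  0-simplices (3): [v_0], [v_1], [v_2]
  1-simplices (3): [v_0,v_1], [v_0,v_2], [v_1,v_2]

Hence C_0 ≅ Z^3, C_1 ≅ Z^3.

Boundary ∂_1: C_1 → C_0 sends each edge [p,q] (with p < q) to q − p. For instance
  ∂[v_1,v_2] = [v_2] − [v_1].
As a 3×3 matrix over Z this has rank 2, with invariant factors (1,1).

Now H_k = ker ∂_k / im ∂_{k+1}, so:

  H_0: rank C_0 − rank ∂_1 = 3 − 2 = 1, and the invariant factors of ∂_1 are all 1, so H_0 ≅ Z.
  H_1: rank ker ∂_1 − rank ∂_2 = (3 − 2) − 0 = 1, and there is no ∂_2, so H_1 ≅ Z.

(K is a triangulation of the circle S^1.)

H_0 ≅ Z,  H_1 ≅ Z.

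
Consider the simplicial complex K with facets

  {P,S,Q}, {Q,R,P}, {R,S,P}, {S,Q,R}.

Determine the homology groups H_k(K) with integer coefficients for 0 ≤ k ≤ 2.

We work with the vertex ordering P < Q < R < S. The simplices of K, each written with vertices in increasing order, are:

  0-simplices (4): P, Q, R, S
  1-simplices (6): PQ, PR, PS, QR, QS, RS
  2-simplices (4): PQR, PQS, PRS, QRS

Hence C_0 ≅ Z^4, C_1 ≅ Z^6, C_2 ≅ Z^4.

∂_1: C_1 → C_0 is given by ∂[p,q] = [q] − [p]. For instance
  ∂RS = S − R.
The resulting 4×6 matrix has rank 3, and its Smith normal form has invariant factors (1,1,1).

∂_2: C_2 → C_1 sends each 2-simplex [p,q,r] to [q,r] − [p,r] + [p,q]. For instance
  ∂PRS = RS − PS + PR,
  ∂PQS = QS − PS + PQ.
As a 6×4 matrix over Z this has rank 3, with invariant factors (1,1,1).

Computing H_k = (kernel of ∂_k) / (image of ∂_{k+1}):

  H_0: rank C_0 − rank ∂_1 = 4 − 3 = 1, and the invariant factors of ∂_1 are all 1, so H_0 ≅ Z.
  H_1: rank ker ∂_1 − rank ∂_2 = (6 − 3) − 3 = 0, and the invariant factors of ∂_2 are all 1, so H_1 ≅ 0.
  H_2: rank ker ∂_2 − rank ∂_3 = (4 − 3) − 0 = 1, and there is no ∂_3, so H_2 ≅ Z.

H_0 = Z,  H_1 = 0,  H_2 = Z.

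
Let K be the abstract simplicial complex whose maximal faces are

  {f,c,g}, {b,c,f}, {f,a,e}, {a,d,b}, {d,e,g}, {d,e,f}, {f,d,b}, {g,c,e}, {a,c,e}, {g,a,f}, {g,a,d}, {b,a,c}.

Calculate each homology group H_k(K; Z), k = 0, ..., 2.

H_0 = Z,  H_1 = Z_2,  H_2 = 0.

We work with the vertex ordering a < b < c < d < e < f < g. The simplices of K, each written with vertices in increasing order, are:

  0-simplices (7): a, b, c, d, e, f, g
  1-simplices (18): ab, ac, ad, ae, af, ag, bc, bd, bf, ce, cf, cg, de, df, dg, ef, eg, fg
  2-simplices (12): abc, abd, ace, adg, aef, afg, bcf, bdf, ceg, cfg, def, deg

giving chain groups C_0 ≅ Z^7, C_1 ≅ Z^18, C_2 ≅ Z^12.

Boundary ∂_1: C_1 → C_0 maps an edge to its endpoints' difference, ∂[p,q] = q − p.
The 7×18 boundary matrix has rank 6 and Smith normal form diag(1,1,1,1,1,1).

Boundary ∂_2: C_2 → C_1 maps a triangle to the signed sum of its edges. For instance
  ∂cfg = fg − cg + cf,
  ∂ceg = eg − cg + ce.
This gives a 18×12 integer matrix of rank 12; reducing to Smith normal form yields diagonal entries (1,1,1,1,1,1,1,1,1,1,1,2).

Reading off H_k = ker ∂_k / im ∂_{k+1}:

  H_0: rank C_0 − rank ∂_1 = 7 − 6 = 1, and the invariant factors of ∂_1 are all 1, so H_0 ≅ Z.
  H_1: rank ker ∂_1 − rank ∂_2 = (18 − 6) − 12 = 0, and ∂_2 has invariant factor 2 > 1, so H_1 ≅ Z_2.
  H_2: rank ker ∂_2 − rank ∂_3 = (12 − 12) − 0 = 0, and there is no ∂_3, so H_2 ≅ 0.

(K is a triangulation of the real projective plane RP^2.)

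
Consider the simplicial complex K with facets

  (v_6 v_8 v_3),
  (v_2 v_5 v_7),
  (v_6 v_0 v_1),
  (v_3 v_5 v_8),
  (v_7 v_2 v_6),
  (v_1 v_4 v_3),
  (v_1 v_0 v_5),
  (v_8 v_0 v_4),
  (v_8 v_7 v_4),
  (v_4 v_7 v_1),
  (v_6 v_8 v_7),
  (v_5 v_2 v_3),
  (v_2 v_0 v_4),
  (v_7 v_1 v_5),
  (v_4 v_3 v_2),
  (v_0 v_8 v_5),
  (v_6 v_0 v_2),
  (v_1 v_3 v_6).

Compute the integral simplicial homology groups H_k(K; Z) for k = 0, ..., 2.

H_0 = Z,  H_1 = Z^2,  H_2 = Z.

Take the total order v_0 < v_1 < v_2 < v_3 < v_4 < v_5 < v_6 < v_7 < v_8 on the vertex set. Then K (dimension 2) consists of the simplices:

  0-simplices (9): [v_0], [v_1], [v_2], [v_3], [v_4], [v_5], [v_6], [v_7], [v_8]
  1-simplices (27): (27 of them)
  2-simplices (18): (18 of them)

Hence C_0 ≅ Z^9, C_1 ≅ Z^27, C_2 ≅ Z^18.

∂_1: C_1 → C_0 is given by ∂[p,q] = [q] − [p].
The resulting 9×27 matrix has rank 8, and its Smith normal form has invariant factors (1,1,1,1,1,1,1,1).

The boundary map ∂_2: C_2 → C_1 acts by ∂[p,q,r] = [q,r] − [p,r] + [p,q]. For instance
  ∂[v_1,v_3,v_6] = [v_3,v_6] − [v_1,v_6] + [v_1,v_3],
  ∂[v_4,v_7,v_8] = [v_7,v_8] − [v_4,v_8] + [v_4,v_7].
The 27×18 boundary matrix has rank 17 and Smith normal form diag(1,1,1,1,1,1,1,1,1,1,1,1,1,1,1,1,1).

Reading off H_k = ker ∂_k / im ∂_{k+1}:

  H_0: rank C_0 − rank ∂_1 = 9 − 8 = 1, and the invariant factors of ∂_1 are all 1, so H_0 = Z.
  H_1: rank ker ∂_1 − rank ∂_2 = (27 − 8) − 17 = 2, and the invariant factors of ∂_2 are all 1, so H_1 = Z^2.
  H_2: rank ker ∂_2 − rank ∂_3 = (18 − 17) − 0 = 1, and there is no ∂_3, so H_2 = Z.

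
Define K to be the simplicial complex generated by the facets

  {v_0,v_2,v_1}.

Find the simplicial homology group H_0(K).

Take the total order v_0 < v_1 < v_2 on the vertex set. Then K (dimension 2) consists of the simplices:

  0-simplices (3): [v_0], [v_1], [v_2]
  1-simplices (3): [v_0,v_1], [v_0,v_2], [v_1,v_2]
  2-simplices (1): [v_0,v_1,v_2]

giving chain groups C_0 ≅ Z^3, C_1 ≅ Z^3, C_2 ≅ Z^1.

The boundary map ∂_1: C_1 → C_0 is given by ∂[p,q] = [q] − [p].
This gives a 3×3 integer matrix of rank 2; reducing to Smith normal form yields diagonal entries (1,1).

∂_2: C_2 → C_1 sends each 2-simplex [p,q,r] to [q,r] − [p,r] + [p,q]. For instance
  ∂[v_0,v_1,v_2] = [v_1,v_2] − [v_0,v_2] + [v_0,v_1].
This gives a 3×1 integer matrix of rank 1; reducing to Smith normal form yields diagonal entries (1).

Reading off H_k = ker ∂_k / im ∂_{k+1}:

  H_0: rank C_0 − rank ∂_1 = 3 − 2 = 1, and the invariant factors of ∂_1 are all 1, so H_0 = Z.

(K is a triangulation of the 2-simplex.)

H_0 ≅ Z.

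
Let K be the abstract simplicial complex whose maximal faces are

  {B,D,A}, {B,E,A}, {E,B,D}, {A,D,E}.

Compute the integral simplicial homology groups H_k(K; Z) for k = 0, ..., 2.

H_0 ≅ Z,  H_1 = 0,  H_2 ≅ Z.

We work with the vertex ordering A < B < D < E. The simplices of K, each written with vertices in increasing order, are:

  0-simplices (4): A, B, D, E
  1-simplices (6): AB, AD, AE, BD, BE, DE
  2-simplices (4): ABD, ABE, ADE, BDE

giving chain groups C_0 ≅ Z^4, C_1 ≅ Z^6, C_2 ≅ Z^4.

The boundary map ∂_1: C_1 → C_0 is given by ∂[p,q] = [q] − [p]. For instance
  ∂AB = B − A.
As a 4×6 matrix over Z this has rank 3, with invariant factors (1,1,1).

∂_2: C_2 → C_1 acts by ∂[p,q,r] = [q,r] − [p,r] + [p,q]. For instance
  ∂ABD = BD − AD + AB,
  ∂ABE = BE − AE + AB.
As a 6×4 matrix over Z this has rank 3, with invariant factors (1,1,1).

Reading off H_k = ker ∂_k / im ∂_{k+1}:

  H_0: rank C_0 − rank ∂_1 = 4 − 3 = 1, and the invariant factors of ∂_1 are all 1, so H_0 ≅ Z.
  H_1: rank ker ∂_1 − rank ∂_2 = (6 − 3) − 3 = 0, and the invariant factors of ∂_2 are all 1, so H_1 ≅ 0.
  H_2: rank ker ∂_2 − rank ∂_3 = (4 − 3) − 0 = 1, and there is no ∂_3, so H_2 ≅ Z.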